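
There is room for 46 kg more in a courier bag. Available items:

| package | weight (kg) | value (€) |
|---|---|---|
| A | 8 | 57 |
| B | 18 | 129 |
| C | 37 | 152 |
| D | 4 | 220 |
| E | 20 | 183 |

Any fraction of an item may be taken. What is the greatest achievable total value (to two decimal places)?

560.50

Order: D (220/4=55.00) > E (183/20=9.15) > B (129/18=7.17) > A (57/8=7.12) > C (152/37=4.11)
Fill: take D (4 @ 220) → take E (20 @ 183) → take B (18 @ 129) → take 4/8 of A → 28.50; 46/46 used.
Total value = 560.50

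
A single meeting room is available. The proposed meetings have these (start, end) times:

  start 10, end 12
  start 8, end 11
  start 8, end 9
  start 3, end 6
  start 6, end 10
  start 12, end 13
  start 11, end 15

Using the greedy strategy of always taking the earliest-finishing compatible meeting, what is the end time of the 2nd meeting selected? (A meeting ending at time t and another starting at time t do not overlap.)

9

Order by finish time; keep every interval that doesn't clash with the previous kept one.
Sorted by end: (3,6)  (8,9)  (6,10)  (8,11)  (10,12)  (12,13)  (11,15)
take (3,6); take (8,9); skip (6,10); take (10,12); take (12,13); skip (11,15).
Selected: (3,6) (8,9) (10,12) (12,13)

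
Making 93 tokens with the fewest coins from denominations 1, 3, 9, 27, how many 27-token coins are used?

Greedy: take as many of the largest coin as possible, then repeat with the remainder.
93 − 3×27→12 − 1×9→3 − 1×3→0
Count of 27: 3

3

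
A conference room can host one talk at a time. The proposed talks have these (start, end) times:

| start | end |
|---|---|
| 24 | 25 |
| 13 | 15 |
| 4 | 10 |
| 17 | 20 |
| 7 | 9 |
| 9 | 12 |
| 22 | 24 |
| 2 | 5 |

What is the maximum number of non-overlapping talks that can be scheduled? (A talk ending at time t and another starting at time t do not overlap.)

7

Sort by end time and greedily take each interval whose start is ≥ the last chosen end.
By end time: (2,5), (7,9), (4,10), (9,12), (13,15), (17,20), (22,24), (24,25).
Pick (2,5); next start ≥ 5 → (7,9); next start ≥ 9 → (9,12); next start ≥ 12 → (13,15); next start ≥ 15 → (17,20); next start ≥ 20 → (22,24); next start ≥ 24 → (24,25).
Selected 7 talks.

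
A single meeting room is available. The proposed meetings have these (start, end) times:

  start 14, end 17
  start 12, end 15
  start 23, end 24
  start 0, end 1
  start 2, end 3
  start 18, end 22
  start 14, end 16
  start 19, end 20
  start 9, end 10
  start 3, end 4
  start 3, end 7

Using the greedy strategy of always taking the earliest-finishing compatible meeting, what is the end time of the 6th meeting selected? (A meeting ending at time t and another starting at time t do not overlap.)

20

Sort by end time and greedily take each interval whose start is ≥ the last chosen end.
By end time: (0,1), (2,3), (3,4), (3,7), (9,10), (12,15), (14,16), (14,17), (19,20), (18,22), (23,24).
Pick (0,1); next start ≥ 1 → (2,3); next start ≥ 3 → (3,4); next start ≥ 4 → (9,10); next start ≥ 10 → (12,15); next start ≥ 15 → (19,20); next start ≥ 20 → (23,24).
Selected: (0,1) (2,3) (3,4) (9,10) (12,15) (19,20) (23,24)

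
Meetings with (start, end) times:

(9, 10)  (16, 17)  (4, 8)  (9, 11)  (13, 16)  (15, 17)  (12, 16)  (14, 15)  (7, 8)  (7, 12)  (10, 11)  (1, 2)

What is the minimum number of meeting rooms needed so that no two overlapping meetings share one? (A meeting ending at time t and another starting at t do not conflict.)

3

Events (time:±→running): 1:+→1 2:-→0 4:+→1 7:+→2 7:+→3 … peak 3.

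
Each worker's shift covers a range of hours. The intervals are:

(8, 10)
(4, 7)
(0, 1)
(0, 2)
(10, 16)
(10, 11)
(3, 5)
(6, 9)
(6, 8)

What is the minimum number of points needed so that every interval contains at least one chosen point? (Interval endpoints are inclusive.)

By right end: [0,1]  [0,2]  [3,5]  [4,7]  [6,8]  [6,9]  [8,10]  [10,11]  [10,16]
[0,1] uncovered → point at 1; [3,5] uncovered → point at 5; [6,8] uncovered → point at 8; [10,11] uncovered → point at 11.
Points: 1, 5, 8, 11 (4 total).

4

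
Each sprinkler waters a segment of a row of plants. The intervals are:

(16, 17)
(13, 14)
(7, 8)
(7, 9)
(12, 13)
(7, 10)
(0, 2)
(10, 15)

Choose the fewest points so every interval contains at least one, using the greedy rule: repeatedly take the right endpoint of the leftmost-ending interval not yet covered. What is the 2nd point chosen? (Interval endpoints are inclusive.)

8

Sort by right endpoint; whenever an interval is uncovered, place a point at its right end.
By right end: [0,2]  [7,8]  [7,9]  [7,10]  [12,13]  [13,14]  [10,15]  [16,17]
[0,2] uncovered → point at 2; [7,8] uncovered → point at 8; [12,13] uncovered → point at 13; [16,17] uncovered → point at 17.
Points: 2, 8, 13, 17 (4 total).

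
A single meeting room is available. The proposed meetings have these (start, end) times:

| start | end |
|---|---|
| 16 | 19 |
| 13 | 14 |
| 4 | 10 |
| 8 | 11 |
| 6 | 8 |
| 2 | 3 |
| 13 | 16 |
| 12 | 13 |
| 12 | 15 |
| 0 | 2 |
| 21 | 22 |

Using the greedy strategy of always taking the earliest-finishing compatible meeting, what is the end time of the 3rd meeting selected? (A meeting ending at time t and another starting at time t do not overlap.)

8

By end time: (0,2), (2,3), (6,8), (4,10), (8,11), (12,13), (13,14), (12,15), (13,16), (16,19), (21,22).
Pick (0,2); next start ≥ 2 → (2,3); next start ≥ 3 → (6,8); next start ≥ 8 → (8,11); next start ≥ 11 → (12,13); next start ≥ 13 → (13,14); next start ≥ 14 → (16,19); next start ≥ 19 → (21,22).
Selected: (0,2) (2,3) (6,8) (8,11) (12,13) (13,14) (16,19) (21,22)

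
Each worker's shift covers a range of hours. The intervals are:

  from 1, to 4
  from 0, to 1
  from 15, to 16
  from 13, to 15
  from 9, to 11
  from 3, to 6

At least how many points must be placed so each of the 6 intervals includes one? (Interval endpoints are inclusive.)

4

Sorted: [0,1] [1,4] [3,6] [9,11] [13,15] [15,16]
{[0,1],[1,4]} hit by 1; {[3,6]} hit by 6; {[9,11]} hit by 11; {[13,15],[15,16]} hit by 15.
Points: 1, 6, 11, 15 (4 total).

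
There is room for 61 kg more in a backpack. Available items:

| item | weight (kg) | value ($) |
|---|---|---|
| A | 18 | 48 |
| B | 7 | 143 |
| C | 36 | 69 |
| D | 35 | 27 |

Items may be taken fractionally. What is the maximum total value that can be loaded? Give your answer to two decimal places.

Greedy by value/weight ratio, highest first.
Order: B (143/7=20.43) > A (48/18=2.67) > C (69/36=1.92) > D (27/35=0.77)
Fill: take B (7 @ 143) → take A (18 @ 48) → take C (36 @ 69); 61/61 used.
Total value = 260.00

260.00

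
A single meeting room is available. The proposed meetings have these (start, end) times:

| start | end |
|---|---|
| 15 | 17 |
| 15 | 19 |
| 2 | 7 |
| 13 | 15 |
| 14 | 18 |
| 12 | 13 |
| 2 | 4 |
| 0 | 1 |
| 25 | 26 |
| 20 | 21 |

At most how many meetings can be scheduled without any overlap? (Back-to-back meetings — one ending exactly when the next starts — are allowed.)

Greedy by earliest finish: after sorting by end time, pick each interval compatible with the last pick.
By end time: (0,1), (2,4), (2,7), (12,13), (13,15), (15,17), (14,18), (15,19), (20,21), (25,26).
Pick (0,1); next start ≥ 1 → (2,4); next start ≥ 4 → (12,13); next start ≥ 13 → (13,15); next start ≥ 15 → (15,17); next start ≥ 17 → (20,21); next start ≥ 21 → (25,26).
Selected 7 meetings.

7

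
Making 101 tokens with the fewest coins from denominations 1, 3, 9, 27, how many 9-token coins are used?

Use the largest denomination that fits, subtract, and repeat.
101 = 3×27 + 2×9 + 2×1
Count of 9: 2

2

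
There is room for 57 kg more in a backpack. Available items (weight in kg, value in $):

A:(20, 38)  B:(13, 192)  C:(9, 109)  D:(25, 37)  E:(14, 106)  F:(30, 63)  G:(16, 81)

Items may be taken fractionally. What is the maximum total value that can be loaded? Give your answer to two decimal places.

Sort by value per unit weight and fill in that order.
Order: B (192/13=14.77) > C (109/9=12.11) > E (106/14=7.57) > G (81/16=5.06) > F (63/30=2.10) > A (38/20=1.90) > D (37/25=1.48)
Fill: take B (13 @ 192) → take C (9 @ 109) → take E (14 @ 106) → take G (16 @ 81) → take 5/30 of F → 10.50; 57/57 used.
Total value = 498.50

498.50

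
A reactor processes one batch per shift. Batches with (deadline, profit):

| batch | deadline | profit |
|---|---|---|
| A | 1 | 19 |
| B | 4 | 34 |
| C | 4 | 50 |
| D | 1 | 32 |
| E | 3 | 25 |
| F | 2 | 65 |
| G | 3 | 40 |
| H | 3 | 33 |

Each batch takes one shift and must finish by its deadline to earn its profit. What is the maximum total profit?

189

Sort by profit descending; place each in the latest free slot ≤ its deadline.
By profit: F(d2,65), C(d4,50), G(d3,40), B(d4,34), H(d3,33), D(d1,32), E(d3,25), A(d1,19)
F→slot 2; C→slot 4; G→slot 3; B→slot 1; H skipped; D skipped; E skipped; A skipped.
Profit = 34 + 65 + 40 + 50 = 189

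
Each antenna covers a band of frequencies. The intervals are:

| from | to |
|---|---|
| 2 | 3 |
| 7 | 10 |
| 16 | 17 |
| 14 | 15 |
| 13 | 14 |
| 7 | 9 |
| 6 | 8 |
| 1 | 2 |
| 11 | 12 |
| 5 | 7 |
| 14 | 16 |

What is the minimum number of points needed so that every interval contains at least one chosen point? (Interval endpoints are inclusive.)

Sort by right endpoint; whenever an interval is uncovered, place a point at its right end.
By right end: [1,2]  [2,3]  [5,7]  [6,8]  [7,9]  [7,10]  [11,12]  [13,14]  [14,15]  [14,16]  [16,17]
[1,2] uncovered → point at 2; [5,7] uncovered → point at 7; [11,12] uncovered → point at 12; [13,14] uncovered → point at 14; [16,17] uncovered → point at 17.
Points: 2, 7, 12, 14, 17 (5 total).

5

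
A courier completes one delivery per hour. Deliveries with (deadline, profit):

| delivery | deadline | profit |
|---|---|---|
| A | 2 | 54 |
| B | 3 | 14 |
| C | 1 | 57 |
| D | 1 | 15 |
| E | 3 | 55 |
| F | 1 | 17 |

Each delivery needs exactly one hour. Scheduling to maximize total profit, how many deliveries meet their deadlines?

3

By profit: C(d1,57), E(d3,55), A(d2,54), F(d1,17), D(d1,15), B(d3,14)
C→slot 1; E→slot 3; A→slot 2; F skipped; D skipped; B skipped.
3 of 6 scheduled.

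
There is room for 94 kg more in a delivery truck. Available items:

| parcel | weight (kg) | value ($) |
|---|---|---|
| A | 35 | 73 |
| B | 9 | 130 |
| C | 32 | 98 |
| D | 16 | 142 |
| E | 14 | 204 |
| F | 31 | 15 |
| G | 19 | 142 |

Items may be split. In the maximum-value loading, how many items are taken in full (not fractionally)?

Order: E (204/14=14.57) > B (130/9=14.44) > D (142/16=8.88) > G (142/19=7.47) > C (98/32=3.06) > A (73/35=2.09) > F (15/31=0.48)
Fill: take E (14 @ 204) → take B (9 @ 130) → take D (16 @ 142) → take G (19 @ 142) → take C (32 @ 98) → take 4/35 of A → 8.34; 94/94 used.
5 item(s) taken whole; one partial (take 4/35 of A).

5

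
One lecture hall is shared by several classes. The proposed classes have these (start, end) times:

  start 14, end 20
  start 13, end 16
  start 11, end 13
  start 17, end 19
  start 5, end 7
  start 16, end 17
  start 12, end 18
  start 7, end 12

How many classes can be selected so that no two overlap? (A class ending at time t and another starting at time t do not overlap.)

Sort by end time and greedily take each interval whose start is ≥ the last chosen end.
Sorted by end: (5,7)  (7,12)  (11,13)  (13,16)  (16,17)  (12,18)  (17,19)  (14,20)
take (5,7); take (7,12); skip (11,13); take (13,16); take (16,17); skip (12,18); take (17,19).
Selected 5 classes.

5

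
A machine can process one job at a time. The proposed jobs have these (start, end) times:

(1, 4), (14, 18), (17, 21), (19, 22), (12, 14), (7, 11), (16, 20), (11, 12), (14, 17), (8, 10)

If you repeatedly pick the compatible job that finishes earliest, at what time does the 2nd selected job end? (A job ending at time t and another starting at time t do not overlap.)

Order by finish time; keep every interval that doesn't clash with the previous kept one.
Sorted by end: (1,4)  (8,10)  (7,11)  (11,12)  (12,14)  (14,17)  (14,18)  (16,20)  (17,21)  (19,22)
take (1,4); take (8,10); take (11,12); take (12,14); take (14,17); take (17,21).
Selected: (1,4) (8,10) (11,12) (12,14) (14,17) (17,21)

10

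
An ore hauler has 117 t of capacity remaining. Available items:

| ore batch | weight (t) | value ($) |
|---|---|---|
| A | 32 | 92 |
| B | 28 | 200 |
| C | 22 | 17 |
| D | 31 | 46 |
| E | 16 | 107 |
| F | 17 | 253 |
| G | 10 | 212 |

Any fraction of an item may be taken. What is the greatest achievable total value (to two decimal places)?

Greedy by value/weight ratio, highest first.
Ratios (sorted): G 21.20, F 14.88, B 7.14, E 6.69, A 2.88, D 1.48, C 0.77
take G (10 @ 212); take F (17 @ 253); take B (28 @ 200); take E (16 @ 107); take A (32 @ 92); take 14/31 of D → 20.77. Capacity used 117/117.
Total value = 884.77

884.77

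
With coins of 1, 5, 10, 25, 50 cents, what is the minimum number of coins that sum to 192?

8

192 − 3×50→42 − 1×25→17 − 1×10→7 − 1×5→2 − 2×1→0
Total coins = 3 + 1 + 1 + 1 + 2 = 8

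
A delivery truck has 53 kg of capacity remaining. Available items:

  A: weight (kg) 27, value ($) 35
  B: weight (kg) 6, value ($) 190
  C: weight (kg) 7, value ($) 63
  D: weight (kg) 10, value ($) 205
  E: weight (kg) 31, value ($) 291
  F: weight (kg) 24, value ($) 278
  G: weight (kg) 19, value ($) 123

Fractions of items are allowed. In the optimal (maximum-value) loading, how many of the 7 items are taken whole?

3

Greedy by value/weight ratio, highest first.
Order: B (190/6=31.67) > D (205/10=20.50) > F (278/24=11.58) > E (291/31=9.39) > C (63/7=9.00) > G (123/19=6.47) > A (35/27=1.30)
Fill: take B (6 @ 190) → take D (10 @ 205) → take F (24 @ 278) → take 13/31 of E → 122.03; 53/53 used.
3 item(s) taken whole; one partial (take 13/31 of E).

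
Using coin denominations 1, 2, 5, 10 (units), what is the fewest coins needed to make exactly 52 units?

6

52 = 5×10 + 1×2
Total coins = 5 + 1 = 6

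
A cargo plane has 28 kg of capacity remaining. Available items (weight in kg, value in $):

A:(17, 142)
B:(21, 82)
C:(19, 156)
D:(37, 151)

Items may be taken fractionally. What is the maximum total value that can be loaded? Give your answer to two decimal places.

232.32

Order: A (142/17=8.35) > C (156/19=8.21) > D (151/37=4.08) > B (82/21=3.90)
Fill: take A (17 @ 142) → take 11/19 of C → 90.32; 28/28 used.
Total value = 232.32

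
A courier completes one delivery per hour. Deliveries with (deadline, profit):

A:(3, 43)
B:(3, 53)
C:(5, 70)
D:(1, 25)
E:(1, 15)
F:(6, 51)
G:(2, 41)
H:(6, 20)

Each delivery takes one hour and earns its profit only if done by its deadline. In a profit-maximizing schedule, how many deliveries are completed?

Sort by profit descending; place each in the latest free slot ≤ its deadline.
By profit: C(d5,70), B(d3,53), F(d6,51), A(d3,43), G(d2,41), D(d1,25), H(d6,20), E(d1,15)
C→slot 5; B→slot 3; F→slot 6; A→slot 2; G→slot 1; D skipped; H→slot 4; E skipped.
6 of 8 scheduled.

6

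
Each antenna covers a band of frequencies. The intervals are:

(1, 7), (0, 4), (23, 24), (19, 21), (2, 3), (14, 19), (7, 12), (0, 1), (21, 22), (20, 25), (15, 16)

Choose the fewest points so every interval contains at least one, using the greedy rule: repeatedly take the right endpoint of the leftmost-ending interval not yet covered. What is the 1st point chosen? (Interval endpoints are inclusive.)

1

Sorted: [0,1] [2,3] [0,4] [1,7] [7,12] [15,16] [14,19] [19,21] [21,22] [23,24] [20,25]
{[0,1]} hit by 1; {[2,3],[0,4],[1,7]} hit by 3; {[7,12]} hit by 12; {[15,16],[14,19]} hit by 16; {[19,21],[21,22]} hit by 21; {[23,24],[20,25]} hit by 24.
Points: 1, 3, 12, 16, 21, 24 (6 total).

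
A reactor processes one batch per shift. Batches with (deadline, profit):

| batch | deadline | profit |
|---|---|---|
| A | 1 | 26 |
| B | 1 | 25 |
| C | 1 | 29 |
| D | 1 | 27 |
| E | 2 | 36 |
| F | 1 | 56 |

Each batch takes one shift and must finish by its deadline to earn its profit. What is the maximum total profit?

Sort by profit descending; place each in the latest free slot ≤ its deadline.
By profit: F(d1,56), E(d2,36), C(d1,29), D(d1,27), A(d1,26), B(d1,25)
F→slot 1; E→slot 2; C skipped; D skipped; A skipped; B skipped.
Profit = 56 + 36 = 92

92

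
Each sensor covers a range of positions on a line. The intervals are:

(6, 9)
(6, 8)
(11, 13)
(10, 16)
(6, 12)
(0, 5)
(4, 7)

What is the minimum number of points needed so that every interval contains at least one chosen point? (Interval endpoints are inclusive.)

3

Process intervals by earliest right end; each time one isn't hit yet, stab at its right endpoint.
By right end: [0,5]  [4,7]  [6,8]  [6,9]  [6,12]  [11,13]  [10,16]
[0,5] uncovered → point at 5; [6,8] uncovered → point at 8; [11,13] uncovered → point at 13.
Points: 5, 8, 13 (3 total).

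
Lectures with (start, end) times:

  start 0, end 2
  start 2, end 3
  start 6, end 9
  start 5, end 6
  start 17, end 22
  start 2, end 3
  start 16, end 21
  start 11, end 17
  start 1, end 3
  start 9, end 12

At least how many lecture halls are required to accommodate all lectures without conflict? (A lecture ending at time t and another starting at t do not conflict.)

3

starts: [0, 1, 2, 2, 5, 6, 9, 11, 16, 17]
ends:   [2, 3, 3, 3, 6, 9, 12, 17, 21, 22]
s0→1 s1→2 e2→1 s2→2 s2→3  — peak 3.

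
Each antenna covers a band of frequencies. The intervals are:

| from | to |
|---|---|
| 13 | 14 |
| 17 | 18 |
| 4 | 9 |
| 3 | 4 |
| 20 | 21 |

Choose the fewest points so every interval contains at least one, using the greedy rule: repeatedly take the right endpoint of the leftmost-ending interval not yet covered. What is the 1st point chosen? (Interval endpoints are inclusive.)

4

Sort by right endpoint; whenever an interval is uncovered, place a point at its right end.
By right end: [3,4]  [4,9]  [13,14]  [17,18]  [20,21]
[3,4] uncovered → point at 4; [13,14] uncovered → point at 14; [17,18] uncovered → point at 18; [20,21] uncovered → point at 21.
Points: 4, 14, 18, 21 (4 total).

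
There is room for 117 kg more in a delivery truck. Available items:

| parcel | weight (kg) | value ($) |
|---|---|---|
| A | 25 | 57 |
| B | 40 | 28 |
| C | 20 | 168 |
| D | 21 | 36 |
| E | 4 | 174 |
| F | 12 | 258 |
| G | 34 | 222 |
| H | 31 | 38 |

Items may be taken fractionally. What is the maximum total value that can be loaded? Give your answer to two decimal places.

Greedy by value/weight ratio, highest first.
Order: E (174/4=43.50) > F (258/12=21.50) > C (168/20=8.40) > G (222/34=6.53) > A (57/25=2.28) > D (36/21=1.71) > H (38/31=1.23) > B (28/40=0.70)
Fill: take E (4 @ 174) → take F (12 @ 258) → take C (20 @ 168) → take G (34 @ 222) → take A (25 @ 57) → take D (21 @ 36) → take 1/31 of H → 1.23; 117/117 used.
Total value = 916.23

916.23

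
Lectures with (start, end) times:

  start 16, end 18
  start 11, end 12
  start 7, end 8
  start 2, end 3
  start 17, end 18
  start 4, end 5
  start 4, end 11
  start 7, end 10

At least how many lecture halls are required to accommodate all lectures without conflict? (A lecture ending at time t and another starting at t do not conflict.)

Count concurrent intervals with a sweep; the peak is the room count.
Events (time:±→running): 2:+→1 3:-→0 4:+→1 4:+→2 5:-→1 7:+→2 7:+→3 … peak 3.

3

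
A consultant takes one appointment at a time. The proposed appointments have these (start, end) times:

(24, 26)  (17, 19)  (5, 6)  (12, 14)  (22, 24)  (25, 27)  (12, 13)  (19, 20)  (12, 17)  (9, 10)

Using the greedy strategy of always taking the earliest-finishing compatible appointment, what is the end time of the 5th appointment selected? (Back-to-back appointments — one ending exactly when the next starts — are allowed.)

20

Sort by end time and greedily take each interval whose start is ≥ the last chosen end.
Sorted by end: (5,6)  (9,10)  (12,13)  (12,14)  (12,17)  (17,19)  (19,20)  (22,24)  (24,26)  (25,27)
take (5,6); take (9,10); take (12,13); take (17,19); take (19,20); take (22,24); take (24,26).
Selected: (5,6) (9,10) (12,13) (17,19) (19,20) (22,24) (24,26)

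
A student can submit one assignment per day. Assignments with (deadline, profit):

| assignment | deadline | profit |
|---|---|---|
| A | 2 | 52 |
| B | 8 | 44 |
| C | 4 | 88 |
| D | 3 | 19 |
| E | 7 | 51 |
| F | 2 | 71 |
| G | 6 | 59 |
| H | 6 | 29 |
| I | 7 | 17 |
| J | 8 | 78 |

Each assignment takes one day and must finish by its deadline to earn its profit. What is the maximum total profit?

Take jobs in profit order; each goes to the latest open slot no later than its deadline.
Profit order: C=88 J=78 F=71 G=59 A=52 E=51 B=44 H=29 D=19 I=17
Assign: C→slot 4, J→slot 8, F→slot 2, G→slot 6, A→slot 1, E→slot 7, B→slot 5, H→slot 3, D skipped, I skipped.
Slots: [1:A] [2:F] [3:H] [4:C] [5:B] [6:G] [7:E] [8:J]
Profit = 52 + 71 + 29 + 88 + 44 + 59 + 51 + 78 = 472

472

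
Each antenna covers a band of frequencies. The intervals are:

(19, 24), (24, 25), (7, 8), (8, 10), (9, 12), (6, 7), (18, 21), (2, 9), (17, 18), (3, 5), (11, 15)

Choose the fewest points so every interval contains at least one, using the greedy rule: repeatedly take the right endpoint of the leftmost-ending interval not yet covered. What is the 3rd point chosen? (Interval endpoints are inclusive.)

10

Sort by right endpoint; whenever an interval is uncovered, place a point at its right end.
Sorted: [3,5] [6,7] [7,8] [2,9] [8,10] [9,12] [11,15] [17,18] [18,21] [19,24] [24,25]
{[3,5]} hit by 5; {[6,7],[7,8],[2,9]} hit by 7; {[8,10],[9,12]} hit by 10; {[11,15]} hit by 15; {[17,18],[18,21]} hit by 18; {[19,24],[24,25]} hit by 24.
Points: 5, 7, 10, 15, 18, 24 (6 total).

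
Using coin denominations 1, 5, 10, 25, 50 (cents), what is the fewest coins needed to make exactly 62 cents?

4

62 − 1×50→12 − 1×10→2 − 2×1→0
Total coins = 1 + 1 + 2 = 4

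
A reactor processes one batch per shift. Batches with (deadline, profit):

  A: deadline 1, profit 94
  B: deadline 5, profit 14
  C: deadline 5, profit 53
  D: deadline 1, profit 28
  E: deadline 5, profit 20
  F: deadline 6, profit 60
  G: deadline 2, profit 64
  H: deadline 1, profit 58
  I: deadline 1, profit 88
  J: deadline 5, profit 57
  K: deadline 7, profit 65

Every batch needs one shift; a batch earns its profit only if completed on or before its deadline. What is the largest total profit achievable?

Take jobs in profit order; each goes to the latest open slot no later than its deadline.
Profit order: A=94 I=88 K=65 G=64 F=60 H=58 J=57 C=53 D=28 E=20 B=14
Assign: A→slot 1, I skipped, K→slot 7, G→slot 2, F→slot 6, H skipped, J→slot 5, C→slot 4, D skipped, E→slot 3, B skipped.
Slots: [1:A] [2:G] [3:E] [4:C] [5:J] [6:F] [7:K]
Profit = 94 + 64 + 20 + 53 + 57 + 60 + 65 = 413

413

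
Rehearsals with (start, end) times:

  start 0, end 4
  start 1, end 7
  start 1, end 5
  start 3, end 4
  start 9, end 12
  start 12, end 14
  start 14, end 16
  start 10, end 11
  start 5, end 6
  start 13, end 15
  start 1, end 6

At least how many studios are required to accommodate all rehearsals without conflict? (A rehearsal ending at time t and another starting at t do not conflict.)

5

starts: [0, 1, 1, 1, 3, 5, 9, 10, 12, 13, 14]
ends:   [4, 4, 5, 6, 6, 7, 11, 12, 14, 15, 16]
s0→1 s1→2 s1→3 s1→4 s3→5  — peak 5.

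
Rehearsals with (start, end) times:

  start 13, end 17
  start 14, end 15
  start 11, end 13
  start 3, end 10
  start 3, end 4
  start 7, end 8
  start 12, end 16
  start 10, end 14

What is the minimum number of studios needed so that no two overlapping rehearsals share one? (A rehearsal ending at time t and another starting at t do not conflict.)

3

starts: [3, 3, 7, 10, 11, 12, 13, 14]
ends:   [4, 8, 10, 13, 14, 15, 16, 17]
s3→1 s3→2 e4→1 s7→2 e8→1 e10→0 s10→1 s11→2 s12→3  — peak 3.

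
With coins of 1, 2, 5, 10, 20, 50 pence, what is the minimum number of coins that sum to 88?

Greedy: take as many of the largest coin as possible, then repeat with the remainder.
88 = 1×50 + 1×20 + 1×10 + 1×5 + 1×2 + 1×1
Total coins = 1 + 1 + 1 + 1 + 1 + 1 = 6

6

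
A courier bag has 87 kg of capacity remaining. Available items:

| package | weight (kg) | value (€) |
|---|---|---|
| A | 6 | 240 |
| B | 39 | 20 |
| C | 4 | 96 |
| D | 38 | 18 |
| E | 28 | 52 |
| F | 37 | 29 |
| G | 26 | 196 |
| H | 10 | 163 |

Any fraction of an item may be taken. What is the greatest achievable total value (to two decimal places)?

757.19

Order: A (240/6=40.00) > C (96/4=24.00) > H (163/10=16.30) > G (196/26=7.54) > E (52/28=1.86) > F (29/37=0.78) > B (20/39=0.51) > D (18/38=0.47)
Fill: take A (6 @ 240) → take C (4 @ 96) → take H (10 @ 163) → take G (26 @ 196) → take E (28 @ 52) → take 13/37 of F → 10.19; 87/87 used.
Total value = 757.19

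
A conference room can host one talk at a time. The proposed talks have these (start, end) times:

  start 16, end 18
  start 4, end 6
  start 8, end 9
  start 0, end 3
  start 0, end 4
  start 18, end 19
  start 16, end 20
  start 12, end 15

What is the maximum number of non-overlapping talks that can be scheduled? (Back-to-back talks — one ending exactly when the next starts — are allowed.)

Sorted by end: (0,3)  (0,4)  (4,6)  (8,9)  (12,15)  (16,18)  (18,19)  (16,20)
take (0,3); skip (0,4); take (4,6); take (8,9); take (12,15); take (16,18); take (18,19); skip (16,20).
Selected 6 talks.

6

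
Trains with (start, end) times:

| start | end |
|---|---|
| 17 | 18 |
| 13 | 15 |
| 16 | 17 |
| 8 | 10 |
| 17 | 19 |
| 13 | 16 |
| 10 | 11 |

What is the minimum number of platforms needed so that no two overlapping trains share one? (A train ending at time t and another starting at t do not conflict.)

2

Events (time:±→running): 8:+→1 10:-→0 10:+→1 11:-→0 13:+→1 13:+→2 … peak 2.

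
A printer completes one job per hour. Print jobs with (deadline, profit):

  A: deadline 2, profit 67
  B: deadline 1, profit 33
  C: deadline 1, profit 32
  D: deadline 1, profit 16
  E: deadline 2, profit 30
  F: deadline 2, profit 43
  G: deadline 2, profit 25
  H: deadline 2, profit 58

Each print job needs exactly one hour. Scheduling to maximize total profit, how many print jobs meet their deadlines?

Sort by profit descending; place each in the latest free slot ≤ its deadline.
Profit order: A=67 H=58 F=43 B=33 C=32 E=30 G=25 D=16
Assign: A→slot 2, H→slot 1, F skipped, B skipped, C skipped, E skipped, G skipped, D skipped.
Slots: [1:H] [2:A]
2 of 8 scheduled.

2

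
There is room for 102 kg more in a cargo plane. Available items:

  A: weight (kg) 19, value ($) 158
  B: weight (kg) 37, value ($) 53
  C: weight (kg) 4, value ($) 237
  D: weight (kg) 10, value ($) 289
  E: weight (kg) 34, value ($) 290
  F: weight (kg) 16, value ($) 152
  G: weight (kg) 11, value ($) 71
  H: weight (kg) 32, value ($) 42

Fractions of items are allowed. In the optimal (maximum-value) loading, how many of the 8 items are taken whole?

6

Greedy by value/weight ratio, highest first.
Ratios (sorted): C 59.25, D 28.90, F 9.50, E 8.53, A 8.32, G 6.45, B 1.43, H 1.31
take C (4 @ 237); take D (10 @ 289); take F (16 @ 152); take E (34 @ 290); take A (19 @ 158); take G (11 @ 71); take 8/37 of B → 11.46. Capacity used 102/102.
6 item(s) taken whole; one partial (take 8/37 of B).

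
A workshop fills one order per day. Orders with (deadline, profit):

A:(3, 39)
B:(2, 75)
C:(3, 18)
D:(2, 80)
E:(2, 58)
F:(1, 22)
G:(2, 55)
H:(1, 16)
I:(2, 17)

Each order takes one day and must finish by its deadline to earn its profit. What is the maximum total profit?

Sort by profit descending; place each in the latest free slot ≤ its deadline.
Profit order: D=80 B=75 E=58 G=55 A=39 F=22 C=18 I=17 H=16
Assign: D→slot 2, B→slot 1, E skipped, G skipped, A→slot 3, F skipped, C skipped, I skipped, H skipped.
Slots: [1:B] [2:D] [3:A]
Profit = 75 + 80 + 39 = 194

194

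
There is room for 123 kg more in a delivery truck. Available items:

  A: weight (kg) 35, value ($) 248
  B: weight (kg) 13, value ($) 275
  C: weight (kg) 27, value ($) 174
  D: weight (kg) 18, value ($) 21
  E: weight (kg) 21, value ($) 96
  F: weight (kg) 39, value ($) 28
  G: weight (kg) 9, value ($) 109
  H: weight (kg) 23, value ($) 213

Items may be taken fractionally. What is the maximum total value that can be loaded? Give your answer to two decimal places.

Sort by value per unit weight and fill in that order.
Order: B (275/13=21.15) > G (109/9=12.11) > H (213/23=9.26) > A (248/35=7.09) > C (174/27=6.44) > E (96/21=4.57) > D (21/18=1.17) > F (28/39=0.72)
Fill: take B (13 @ 275) → take G (9 @ 109) → take H (23 @ 213) → take A (35 @ 248) → take C (27 @ 174) → take 16/21 of E → 73.14; 123/123 used.
Total value = 1092.14

1092.14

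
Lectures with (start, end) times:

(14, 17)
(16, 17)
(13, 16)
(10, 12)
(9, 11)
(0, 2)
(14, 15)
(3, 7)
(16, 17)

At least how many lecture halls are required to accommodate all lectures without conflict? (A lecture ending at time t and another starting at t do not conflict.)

Count concurrent intervals with a sweep; the peak is the room count.
starts: [0, 3, 9, 10, 13, 14, 14, 16, 16]
ends:   [2, 7, 11, 12, 15, 16, 17, 17, 17]
s0→1 e2→0 s3→1 e7→0 s9→1 s10→2 e11→1 e12→0 s13→1 s14→2 s14→3  — peak 3.

3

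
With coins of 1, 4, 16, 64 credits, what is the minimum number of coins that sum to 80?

80 − 1×64→16 − 1×16→0
Total coins = 1 + 1 = 2

2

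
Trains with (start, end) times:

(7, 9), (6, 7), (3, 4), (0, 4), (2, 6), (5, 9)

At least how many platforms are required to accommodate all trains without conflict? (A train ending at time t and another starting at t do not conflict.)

Count concurrent intervals with a sweep; the peak is the room count.
Events (time:±→running): 0:+→1 2:+→2 3:+→3 … peak 3.

3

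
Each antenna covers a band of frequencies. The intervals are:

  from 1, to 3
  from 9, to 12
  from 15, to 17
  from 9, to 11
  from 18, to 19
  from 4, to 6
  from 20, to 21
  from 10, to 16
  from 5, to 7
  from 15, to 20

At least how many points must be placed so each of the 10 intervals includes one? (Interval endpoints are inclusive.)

Sort by right endpoint; whenever an interval is uncovered, place a point at its right end.
By right end: [1,3]  [4,6]  [5,7]  [9,11]  [9,12]  [10,16]  [15,17]  [18,19]  [15,20]  [20,21]
[1,3] uncovered → point at 3; [4,6] uncovered → point at 6; [9,11] uncovered → point at 11; [15,17] uncovered → point at 17; [18,19] uncovered → point at 19; [20,21] uncovered → point at 21.
Points: 3, 6, 11, 17, 19, 21 (6 total).

6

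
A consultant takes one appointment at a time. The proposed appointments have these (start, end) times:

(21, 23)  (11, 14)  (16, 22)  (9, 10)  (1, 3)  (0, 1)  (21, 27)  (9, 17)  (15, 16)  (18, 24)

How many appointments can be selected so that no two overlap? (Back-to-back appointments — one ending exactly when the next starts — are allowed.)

Greedy by earliest finish: after sorting by end time, pick each interval compatible with the last pick.
By end time: (0,1), (1,3), (9,10), (11,14), (15,16), (9,17), (16,22), (21,23), (18,24), (21,27).
Pick (0,1); next start ≥ 1 → (1,3); next start ≥ 3 → (9,10); next start ≥ 10 → (11,14); next start ≥ 14 → (15,16); next start ≥ 16 → (16,22).
Selected 6 appointments.

6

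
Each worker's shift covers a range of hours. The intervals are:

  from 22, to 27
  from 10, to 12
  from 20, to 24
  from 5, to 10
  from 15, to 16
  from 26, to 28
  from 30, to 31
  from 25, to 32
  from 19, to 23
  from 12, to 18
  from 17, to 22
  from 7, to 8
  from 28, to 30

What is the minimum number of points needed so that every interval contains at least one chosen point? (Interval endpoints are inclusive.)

Process intervals by earliest right end; each time one isn't hit yet, stab at its right endpoint.
Sorted: [7,8] [5,10] [10,12] [15,16] [12,18] [17,22] [19,23] [20,24] [22,27] [26,28] [28,30] [30,31] [25,32]
{[7,8],[5,10]} hit by 8; {[10,12]} hit by 12; {[15,16],[12,18]} hit by 16; {[17,22],[19,23],[20,24],[22,27]} hit by 22; {[26,28],[28,30]} hit by 28; {[30,31],[25,32]} hit by 31.
Points: 8, 12, 16, 22, 28, 31 (6 total).

6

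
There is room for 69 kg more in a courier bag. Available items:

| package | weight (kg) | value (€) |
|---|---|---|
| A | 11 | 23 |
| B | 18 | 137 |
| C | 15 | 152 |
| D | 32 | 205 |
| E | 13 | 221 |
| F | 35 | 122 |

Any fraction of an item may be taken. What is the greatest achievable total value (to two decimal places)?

657.34

Greedy by value/weight ratio, highest first.
Ratios (sorted): E 17.00, C 10.13, B 7.61, D 6.41, F 3.49, A 2.09
take E (13 @ 221); take C (15 @ 152); take B (18 @ 137); take 23/32 of D → 147.34. Capacity used 69/69.
Total value = 657.34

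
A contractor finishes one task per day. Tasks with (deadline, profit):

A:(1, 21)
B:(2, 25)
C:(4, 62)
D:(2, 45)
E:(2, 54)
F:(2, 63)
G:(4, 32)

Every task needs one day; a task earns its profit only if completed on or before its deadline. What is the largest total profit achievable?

211

Sort by profit descending; place each in the latest free slot ≤ its deadline.
By profit: F(d2,63), C(d4,62), E(d2,54), D(d2,45), G(d4,32), B(d2,25), A(d1,21)
F→slot 2; C→slot 4; E→slot 1; D skipped; G→slot 3; B skipped; A skipped.
Profit = 54 + 63 + 32 + 62 = 211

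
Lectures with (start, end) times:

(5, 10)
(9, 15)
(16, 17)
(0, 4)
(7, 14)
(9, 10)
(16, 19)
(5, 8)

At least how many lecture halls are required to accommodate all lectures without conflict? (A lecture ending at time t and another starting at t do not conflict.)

4

starts: [0, 5, 5, 7, 9, 9, 16, 16]
ends:   [4, 8, 10, 10, 14, 15, 17, 19]
s0→1 e4→0 s5→1 s5→2 s7→3 e8→2 s9→3 s9→4  — peak 4.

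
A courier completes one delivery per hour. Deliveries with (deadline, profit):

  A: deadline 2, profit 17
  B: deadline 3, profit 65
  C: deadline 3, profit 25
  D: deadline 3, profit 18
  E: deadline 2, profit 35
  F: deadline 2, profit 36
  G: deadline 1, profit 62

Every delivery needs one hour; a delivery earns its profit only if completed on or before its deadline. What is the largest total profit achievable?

163

Profit order: B=65 G=62 F=36 E=35 C=25 D=18 A=17
Assign: B→slot 3, G→slot 1, F→slot 2, E skipped, C skipped, D skipped, A skipped.
Slots: [1:G] [2:F] [3:B]
Profit = 62 + 36 + 65 = 163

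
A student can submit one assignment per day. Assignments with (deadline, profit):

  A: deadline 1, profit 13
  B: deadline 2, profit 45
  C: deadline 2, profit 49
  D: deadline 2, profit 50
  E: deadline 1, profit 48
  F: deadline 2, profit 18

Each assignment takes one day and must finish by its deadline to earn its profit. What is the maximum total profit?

By profit: D(d2,50), C(d2,49), E(d1,48), B(d2,45), F(d2,18), A(d1,13)
D→slot 2; C→slot 1; E skipped; B skipped; F skipped; A skipped.
Profit = 49 + 50 = 99

99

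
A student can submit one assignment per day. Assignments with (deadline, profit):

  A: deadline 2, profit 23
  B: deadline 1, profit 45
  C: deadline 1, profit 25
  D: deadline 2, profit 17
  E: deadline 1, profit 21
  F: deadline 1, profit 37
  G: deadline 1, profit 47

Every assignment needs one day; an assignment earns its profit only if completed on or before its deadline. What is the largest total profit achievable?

Take jobs in profit order; each goes to the latest open slot no later than its deadline.
Profit order: G=47 B=45 F=37 C=25 A=23 E=21 D=17
Assign: G→slot 1, B skipped, F skipped, C skipped, A→slot 2, E skipped, D skipped.
Slots: [1:G] [2:A]
Profit = 47 + 23 = 70

70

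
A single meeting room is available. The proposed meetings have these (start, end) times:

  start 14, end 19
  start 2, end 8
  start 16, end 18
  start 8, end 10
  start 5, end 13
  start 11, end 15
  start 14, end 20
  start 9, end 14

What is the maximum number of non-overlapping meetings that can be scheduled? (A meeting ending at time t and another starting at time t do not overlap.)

Greedy by earliest finish: after sorting by end time, pick each interval compatible with the last pick.
Sorted by end: (2,8)  (8,10)  (5,13)  (9,14)  (11,15)  (16,18)  (14,19)  (14,20)
take (2,8); take (8,10); take (11,15); take (16,18).
Selected 4 meetings.

4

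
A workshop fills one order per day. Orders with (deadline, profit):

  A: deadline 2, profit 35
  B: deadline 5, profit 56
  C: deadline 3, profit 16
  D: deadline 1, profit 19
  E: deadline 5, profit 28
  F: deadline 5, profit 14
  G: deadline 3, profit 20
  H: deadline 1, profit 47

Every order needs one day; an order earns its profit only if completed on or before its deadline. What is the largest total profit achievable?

Sort by profit descending; place each in the latest free slot ≤ its deadline.
By profit: B(d5,56), H(d1,47), A(d2,35), E(d5,28), G(d3,20), D(d1,19), C(d3,16), F(d5,14)
B→slot 5; H→slot 1; A→slot 2; E→slot 4; G→slot 3; D skipped; C skipped; F skipped.
Profit = 47 + 35 + 20 + 28 + 56 = 186

186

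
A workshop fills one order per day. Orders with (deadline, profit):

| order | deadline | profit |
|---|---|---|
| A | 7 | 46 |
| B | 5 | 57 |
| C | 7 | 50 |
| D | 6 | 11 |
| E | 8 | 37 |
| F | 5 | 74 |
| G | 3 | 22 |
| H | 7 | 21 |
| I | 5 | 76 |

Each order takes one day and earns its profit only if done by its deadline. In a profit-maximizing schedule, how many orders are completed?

By profit: I(d5,76), F(d5,74), B(d5,57), C(d7,50), A(d7,46), E(d8,37), G(d3,22), H(d7,21), D(d6,11)
I→slot 5; F→slot 4; B→slot 3; C→slot 7; A→slot 6; E→slot 8; G→slot 2; H→slot 1; D skipped.
8 of 9 scheduled.

8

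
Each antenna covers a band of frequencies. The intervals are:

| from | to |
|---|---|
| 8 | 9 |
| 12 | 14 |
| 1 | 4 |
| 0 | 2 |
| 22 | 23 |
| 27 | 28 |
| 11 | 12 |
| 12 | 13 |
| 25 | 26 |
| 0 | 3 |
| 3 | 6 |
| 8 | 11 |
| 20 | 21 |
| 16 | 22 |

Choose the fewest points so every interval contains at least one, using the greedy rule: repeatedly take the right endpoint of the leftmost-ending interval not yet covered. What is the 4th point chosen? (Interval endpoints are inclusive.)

By right end: [0,2]  [0,3]  [1,4]  [3,6]  [8,9]  [8,11]  [11,12]  [12,13]  [12,14]  [20,21]  [16,22]  [22,23]  [25,26]  [27,28]
[0,2] uncovered → point at 2; [3,6] uncovered → point at 6; [8,9] uncovered → point at 9; [11,12] uncovered → point at 12; [20,21] uncovered → point at 21; [22,23] uncovered → point at 23; [25,26] uncovered → point at 26; [27,28] uncovered → point at 28.
Points: 2, 6, 9, 12, 21, 23, 26, 28 (8 total).

12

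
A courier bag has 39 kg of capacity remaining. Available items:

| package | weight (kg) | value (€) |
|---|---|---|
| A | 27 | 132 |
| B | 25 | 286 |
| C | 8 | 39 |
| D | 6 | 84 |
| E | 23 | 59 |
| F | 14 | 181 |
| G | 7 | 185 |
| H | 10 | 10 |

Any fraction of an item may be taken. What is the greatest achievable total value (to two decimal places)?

Sort by value per unit weight and fill in that order.
Ratios (sorted): G 26.43, D 14.00, F 12.93, B 11.44, A 4.89, C 4.88, E 2.57, H 1.00
take G (7 @ 185); take D (6 @ 84); take F (14 @ 181); take 12/25 of B → 137.28. Capacity used 39/39.
Total value = 587.28

587.28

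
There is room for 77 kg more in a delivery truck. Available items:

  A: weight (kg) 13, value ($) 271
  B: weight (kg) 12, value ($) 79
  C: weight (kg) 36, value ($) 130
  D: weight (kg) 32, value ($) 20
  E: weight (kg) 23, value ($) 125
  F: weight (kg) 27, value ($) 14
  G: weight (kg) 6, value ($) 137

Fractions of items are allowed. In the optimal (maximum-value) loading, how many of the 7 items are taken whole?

4

Greedy by value/weight ratio, highest first.
Ratios (sorted): G 22.83, A 20.85, B 6.58, E 5.43, C 3.61, D 0.62, F 0.52
take G (6 @ 137); take A (13 @ 271); take B (12 @ 79); take E (23 @ 125); take 23/36 of C → 83.06. Capacity used 77/77.
4 item(s) taken whole; one partial (take 23/36 of C).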